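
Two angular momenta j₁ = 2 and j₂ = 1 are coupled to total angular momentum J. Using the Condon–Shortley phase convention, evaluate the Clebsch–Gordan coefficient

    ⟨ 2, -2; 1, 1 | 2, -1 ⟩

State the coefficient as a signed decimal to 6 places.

−√(1/3) = -0.577350

triangle: 1!·3!·1!/6! = 6/720
(j±m)!: 0!·4!·2!·0!·1!·3! = 288
prefactor² = (2J+1)·Δ·N² = 12
  k=1: −1/(1!·0!·3!·1!·0!·0!) = -1/6
Σ = -1/6  ⇒  CG² = 12·(-1/6)² = 1/3
CG = −√(1/3) = -0.577350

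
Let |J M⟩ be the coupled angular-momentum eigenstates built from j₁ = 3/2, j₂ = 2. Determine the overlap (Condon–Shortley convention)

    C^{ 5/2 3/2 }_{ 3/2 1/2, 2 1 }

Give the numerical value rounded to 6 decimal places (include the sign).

-0.169031

j₁+j₂−J=1  J+j₁−j₂=2  J−j₁+j₂=3  j₁+j₂+J+1=7
(j₁±m₁, j₂±m₂, J±M) = (2,1,3,1,4,1)
P² = 144/35
sum k=0..1:
  [0] +1/6 = 1/6
  [1] −1/4 = -1/4
S = -1/12
C² = P²·S² = 1/35 ; C = -0.169031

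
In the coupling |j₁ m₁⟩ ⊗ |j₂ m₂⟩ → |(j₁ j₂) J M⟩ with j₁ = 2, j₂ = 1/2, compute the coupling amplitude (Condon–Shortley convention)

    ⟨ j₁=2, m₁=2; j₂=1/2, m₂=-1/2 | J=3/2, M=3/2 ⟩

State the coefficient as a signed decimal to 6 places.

+√(4/5) = +0.894427

√[4·1!3!0!/5! · 4!0!0!1!3!0!] = √(144/5)
  +(−1)^0/∏(0,1,0,0,3,0)! = 1/6  (running 1/6)
⟨..|..⟩ = √(144/5)·(1/6) = +0.894427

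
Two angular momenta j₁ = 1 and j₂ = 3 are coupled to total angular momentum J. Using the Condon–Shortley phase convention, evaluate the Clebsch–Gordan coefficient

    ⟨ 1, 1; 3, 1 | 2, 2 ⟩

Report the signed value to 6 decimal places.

triangle: 2!·0!·4!/7! = 48/5040
(j±m)!: 2!·0!·4!·2!·4!·0! = 2304
prefactor² = (2J+1)·Δ·N² = 768/7
  k=0: +1/(0!·2!·0!·4!·0!·0!) = 1/48
Σ = 1/48  ⇒  CG² = 768/7·1/48² = 1/21
CG = +√(1/21) = +0.218218

+0.218218  (= +√(1/21))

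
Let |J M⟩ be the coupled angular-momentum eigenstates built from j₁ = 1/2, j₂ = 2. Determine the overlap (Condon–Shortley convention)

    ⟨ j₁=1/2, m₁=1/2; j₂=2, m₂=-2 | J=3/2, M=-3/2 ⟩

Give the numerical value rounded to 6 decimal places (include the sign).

+√(4/5) ≈ +0.894427

j₁+j₂−J=1  J+j₁−j₂=0  J−j₁+j₂=3  j₁+j₂+J+1=5
(j₁±m₁, j₂±m₂, J±M) = (1,0,0,4,0,3)
P² = 144/5
sum k=0..0:
  [0] +1/6 = 1/6
S = 1/6
C² = P²·S² = 4/5 ; C = +0.894427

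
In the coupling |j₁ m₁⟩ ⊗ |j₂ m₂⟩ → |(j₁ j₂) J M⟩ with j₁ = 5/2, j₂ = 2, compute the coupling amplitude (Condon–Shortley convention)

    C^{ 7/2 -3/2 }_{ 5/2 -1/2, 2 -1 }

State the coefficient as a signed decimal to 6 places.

+√(2/21) ≈ +0.308607

triangle: 1!×4!×3!/9! = 144/362880
(j±m)!: 2!×3!×1!×3!×2!×5! = 17280
prefactor² = (2J+1)×Δ×N² = 384/7
  k=0: +1/(0!×1!×3!×1!×1!×2!) = 1/12
  k=1: −1/(1!×0!×2!×0!×2!×3!) = -1/24
Σ = 1/24  ⇒  CG² = 384/7×1/24² = 2/21
CG = +√(2/21) = +0.308607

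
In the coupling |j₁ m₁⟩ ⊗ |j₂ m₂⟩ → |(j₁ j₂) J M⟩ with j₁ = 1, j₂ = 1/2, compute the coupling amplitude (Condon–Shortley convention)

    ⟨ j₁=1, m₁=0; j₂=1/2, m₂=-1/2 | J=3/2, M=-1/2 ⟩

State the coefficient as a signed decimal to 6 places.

√[4·0!2!1!/4! · 1!1!0!1!1!2!] = √(2/3)
  +(−1)^0/∏(0,0,1,0,1,1)! = 1  (running 1)
⟨..|..⟩ = √(2/3)·(1) = +0.816497

+√(2/3) = +0.816497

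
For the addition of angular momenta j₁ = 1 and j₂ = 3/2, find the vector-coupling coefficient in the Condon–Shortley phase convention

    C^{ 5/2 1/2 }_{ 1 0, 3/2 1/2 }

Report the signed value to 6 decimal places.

triangle: 0!*2!*3!/6! = 12/720
(j±m)!: 1!*1!*2!*1!*3!*2! = 24
prefactor² = (2J+1)*Δ*N² = 12/5
  k=0: +1/(0!*0!*1!*2!*1!*1!) = 1/2
Σ = 1/2  ⇒  CG² = 12/5*1/2² = 3/5
CG = +√(3/5) = +0.774597

+√(3/5) ≈ +0.774597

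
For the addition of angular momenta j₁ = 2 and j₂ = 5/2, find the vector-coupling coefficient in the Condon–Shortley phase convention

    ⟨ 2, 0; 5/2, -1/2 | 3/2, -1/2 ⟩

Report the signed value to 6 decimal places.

-0.239046

√[4·3!1!2!/7! · 2!2!2!3!1!2!] = √(32/35)
  +(−1)^1/∏(1,2,1,1,0,1)! = -1/2  (running -1/2)
  +(−1)^2/∏(2,1,0,0,1,2)! = 1/4  (running -1/4)
⟨..|..⟩ = √(32/35)·(-1/4) = -0.239046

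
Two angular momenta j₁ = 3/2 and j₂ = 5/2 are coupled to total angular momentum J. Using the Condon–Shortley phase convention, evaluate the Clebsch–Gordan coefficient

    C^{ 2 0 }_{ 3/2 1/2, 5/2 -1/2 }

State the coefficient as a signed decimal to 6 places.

-0.267261  (= −√(1/14))

√[5·2!1!3!/7! · 2!1!2!3!2!2!] = √(8/7)
  +(−1)^0/∏(0,2,1,2,0,1)! = 1/4  (running 1/4)
  +(−1)^1/∏(1,1,0,1,1,2)! = -1/2  (running -1/4)
⟨..|..⟩ = √(8/7)·(-1/4) = -0.267261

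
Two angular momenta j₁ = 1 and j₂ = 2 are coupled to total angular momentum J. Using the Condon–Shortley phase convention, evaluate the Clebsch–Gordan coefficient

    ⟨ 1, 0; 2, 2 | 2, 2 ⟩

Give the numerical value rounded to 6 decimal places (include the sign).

−√(2/3) ≈ -0.816497

j₁+j₂−J=1  J+j₁−j₂=1  J−j₁+j₂=3  j₁+j₂+J+1=6
(j₁±m₁, j₂±m₂, J±M) = (1,1,4,0,4,0)
P² = 24
sum k=1..1:
  [1] −1/6 = -1/6
S = -1/6
C² = P²·S² = 2/3 ; C = -0.816497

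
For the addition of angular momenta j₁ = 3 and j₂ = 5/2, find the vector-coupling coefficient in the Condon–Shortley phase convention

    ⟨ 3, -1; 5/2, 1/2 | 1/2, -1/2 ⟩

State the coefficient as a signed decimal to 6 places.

√[2·5!1!0!/7! · 2!4!3!2!0!1!] = √(192/7)
  +(−1)^3/∏(3,2,1,0,0,0)! = -1/12  (running -1/12)
⟨..|..⟩ = √(192/7)·(-1/12) = -0.436436

−√(4/21) = -0.436436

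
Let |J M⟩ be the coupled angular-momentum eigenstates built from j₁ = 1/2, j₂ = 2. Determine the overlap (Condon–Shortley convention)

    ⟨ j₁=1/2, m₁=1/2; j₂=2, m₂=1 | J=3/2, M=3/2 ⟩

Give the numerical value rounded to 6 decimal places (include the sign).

j₁+j₂−J=1  J+j₁−j₂=0  J−j₁+j₂=3  j₁+j₂+J+1=5
(j₁±m₁, j₂±m₂, J±M) = (1,0,3,1,3,0)
P² = 36/5
sum k=0..0:
  [0] +1/6 = 1/6
S = 1/6
C² = P²·S² = 1/5 ; C = +0.447214

+√(1/5) = +0.447214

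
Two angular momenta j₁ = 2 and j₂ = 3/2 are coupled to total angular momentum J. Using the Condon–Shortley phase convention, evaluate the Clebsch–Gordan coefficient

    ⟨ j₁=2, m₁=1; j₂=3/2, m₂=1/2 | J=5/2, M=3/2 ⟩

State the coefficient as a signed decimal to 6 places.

triangle: 1!·3!·2!/7! = 12/5040
(j±m)!: 3!·1!·2!·1!·4!·1! = 288
prefactor² = (2J+1)·Δ·N² = 144/35
  k=0: +1/(0!·1!·1!·2!·2!·0!) = 1/4
  k=1: −1/(1!·0!·0!·1!·3!·1!) = -1/6
Σ = 1/12  ⇒  CG² = 144/35·1/12² = 1/35
CG = +√(1/35) = +0.169031

+0.169031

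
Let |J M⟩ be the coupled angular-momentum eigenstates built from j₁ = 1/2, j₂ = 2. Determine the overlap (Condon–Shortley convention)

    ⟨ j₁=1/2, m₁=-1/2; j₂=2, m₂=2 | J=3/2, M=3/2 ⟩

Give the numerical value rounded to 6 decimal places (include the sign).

triangle: 1!*0!*3!/5! = 6/120
(j±m)!: 0!*1!*4!*0!*3!*0! = 144
prefactor² = (2J+1)*Δ*N² = 144/5
  k=1: −1/(1!*0!*0!*3!*0!*0!) = -1/6
Σ = -1/6  ⇒  CG² = 144/5*(-1/6)² = 4/5
CG = −√(4/5) = -0.894427

-0.894427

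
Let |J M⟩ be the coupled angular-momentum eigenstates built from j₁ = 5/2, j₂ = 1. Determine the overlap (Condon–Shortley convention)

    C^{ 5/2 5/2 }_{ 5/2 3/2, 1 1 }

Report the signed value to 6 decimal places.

−√(2/7) ≈ -0.534522

√[6·1!4!1!/7! · 4!1!2!0!5!0!] = √(1152/7)
  +(−1)^1/∏(1,0,0,1,4,0)! = -1/24  (running -1/24)
⟨..|..⟩ = √(1152/7)·(-1/24) = -0.534522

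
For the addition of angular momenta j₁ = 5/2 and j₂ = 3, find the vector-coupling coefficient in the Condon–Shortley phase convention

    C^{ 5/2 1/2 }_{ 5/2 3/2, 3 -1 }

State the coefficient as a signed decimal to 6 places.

-0.169031  (= −√(1/35))

√[6·3!2!3!/9! · 4!1!2!4!3!2!] = √(576/35)
  +(−1)^0/∏(0,3,1,2,1,1)! = 1/12  (running 1/12)
  +(−1)^1/∏(1,2,0,1,2,2)! = -1/8  (running -1/24)
⟨..|..⟩ = √(576/35)·(-1/24) = -0.169031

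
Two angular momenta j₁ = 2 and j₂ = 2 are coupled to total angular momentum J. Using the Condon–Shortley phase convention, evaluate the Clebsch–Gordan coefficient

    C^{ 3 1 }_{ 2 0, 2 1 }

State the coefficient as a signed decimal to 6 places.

−√(1/5) ≈ -0.447214

√[7·1!3!3!/8! · 2!2!3!1!4!2!] = √(36/5)
  +(−1)^0/∏(0,1,2,3,1,0)! = 1/12  (running 1/12)
  +(−1)^1/∏(1,0,1,2,2,1)! = -1/4  (running -1/6)
⟨..|..⟩ = √(36/5)·(-1/6) = -0.447214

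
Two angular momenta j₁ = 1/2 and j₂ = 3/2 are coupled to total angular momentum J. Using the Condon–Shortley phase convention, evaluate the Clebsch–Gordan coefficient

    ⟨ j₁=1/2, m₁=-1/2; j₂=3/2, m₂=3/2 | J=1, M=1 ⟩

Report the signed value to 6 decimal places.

−√(3/4) ≈ -0.866025

j₁+j₂−J=1  J+j₁−j₂=0  J−j₁+j₂=2  j₁+j₂+J+1=4
(j₁±m₁, j₂±m₂, J±M) = (0,1,3,0,2,0)
P² = 3
sum k=1..1:
  [1] −1/2 = -1/2
S = -1/2
C² = P²·S² = 3/4 ; C = -0.866025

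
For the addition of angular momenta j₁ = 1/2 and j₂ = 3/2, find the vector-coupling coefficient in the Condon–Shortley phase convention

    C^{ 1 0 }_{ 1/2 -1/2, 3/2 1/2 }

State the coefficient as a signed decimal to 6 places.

-0.707107  (= −√(1/2))

√[3·1!0!2!/4! · 0!1!2!1!1!1!] = √(1/2)
  +(−1)^1/∏(1,0,0,1,0,1)! = -1  (running -1)
⟨..|..⟩ = √(1/2)·(-1) = -0.707107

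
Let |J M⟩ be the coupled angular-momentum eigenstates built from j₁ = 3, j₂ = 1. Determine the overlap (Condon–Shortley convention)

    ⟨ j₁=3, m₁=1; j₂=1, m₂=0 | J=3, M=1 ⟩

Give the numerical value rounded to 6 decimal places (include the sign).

√[7·1!5!1!/8! · 4!2!1!1!4!2!] = √(48)
  +(−1)^0/∏(0,1,2,1,3,0)! = 1/12  (running 1/12)
  +(−1)^1/∏(1,0,1,0,4,1)! = -1/24  (running 1/24)
⟨..|..⟩ = √(48)·(1/24) = +0.288675

+√(1/12) ≈ +0.288675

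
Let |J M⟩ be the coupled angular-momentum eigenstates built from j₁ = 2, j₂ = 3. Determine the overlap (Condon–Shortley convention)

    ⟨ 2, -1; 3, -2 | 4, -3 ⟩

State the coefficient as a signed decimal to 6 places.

+√(1/20) ≈ +0.223607

j₁+j₂−J=1  J+j₁−j₂=3  J−j₁+j₂=5  j₁+j₂+J+1=10
(j₁±m₁, j₂±m₂, J±M) = (1,3,1,5,1,7)
P² = 6480
sum k=0..1:
  [0] +1/144 = 1/144
  [1] −1/240 = -1/240
S = 1/360
C² = P²·S² = 1/20 ; C = +0.223607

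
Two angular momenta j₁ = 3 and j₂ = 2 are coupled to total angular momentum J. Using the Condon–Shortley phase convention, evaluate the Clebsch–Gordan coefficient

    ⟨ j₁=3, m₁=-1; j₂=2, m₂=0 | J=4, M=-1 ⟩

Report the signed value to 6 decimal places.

√[9·1!5!3!/10! · 2!4!2!2!3!5!] = √(1728/7)
  +(−1)^0/∏(0,1,4,2,1,1)! = 1/48  (running 1/48)
  +(−1)^1/∏(1,0,3,1,2,2)! = -1/24  (running -1/48)
⟨..|..⟩ = √(1728/7)·(-1/48) = -0.327327

-0.327327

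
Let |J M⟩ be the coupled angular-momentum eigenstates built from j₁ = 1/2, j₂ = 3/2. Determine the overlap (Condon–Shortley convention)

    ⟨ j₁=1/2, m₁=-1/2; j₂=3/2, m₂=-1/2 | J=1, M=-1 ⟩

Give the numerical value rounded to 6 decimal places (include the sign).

triangle: 1!×0!×2!/4! = 2/24
(j±m)!: 0!×1!×1!×2!×0!×2! = 4
prefactor² = (2J+1)×Δ×N² = 1
  k=1: −1/(1!×0!×0!×0!×0!×2!) = -1/2
Σ = -1/2  ⇒  CG² = 1×(-1/2)² = 1/4
CG = −√(1/4) = -0.500000

-0.500000  (= −√(1/4))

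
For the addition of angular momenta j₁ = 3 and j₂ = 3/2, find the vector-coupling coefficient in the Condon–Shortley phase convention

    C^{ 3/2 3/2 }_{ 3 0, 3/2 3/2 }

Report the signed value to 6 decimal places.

triangle: 3!*3!*0!/7! = 36/5040
(j±m)!: 3!*3!*3!*0!*3!*0! = 1296
prefactor² = (2J+1)*Δ*N² = 1296/35
  k=3: −1/(3!*0!*0!*0!*3!*0!) = -1/36
Σ = -1/36  ⇒  CG² = 1296/35*(-1/36)² = 1/35
CG = −√(1/35) = -0.169031

-0.169031  (= −√(1/35))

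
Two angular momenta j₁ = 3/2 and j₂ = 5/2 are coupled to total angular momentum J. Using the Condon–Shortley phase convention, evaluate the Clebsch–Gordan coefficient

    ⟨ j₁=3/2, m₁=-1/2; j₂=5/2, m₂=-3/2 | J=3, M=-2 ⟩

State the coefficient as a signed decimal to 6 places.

+√(1/12) ≈ +0.288675

j₁+j₂−J=1  J+j₁−j₂=2  J−j₁+j₂=4  j₁+j₂+J+1=8
(j₁±m₁, j₂±m₂, J±M) = (1,2,1,4,1,5)
P² = 48
sum k=0..1:
  [0] +1/12 = 1/12
  [1] −1/24 = -1/24
S = 1/24
C² = P²·S² = 1/12 ; C = +0.288675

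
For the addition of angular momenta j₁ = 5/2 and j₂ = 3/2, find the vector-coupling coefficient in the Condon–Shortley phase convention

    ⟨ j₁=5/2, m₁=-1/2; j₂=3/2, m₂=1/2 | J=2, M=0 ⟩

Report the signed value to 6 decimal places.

−√(1/14) ≈ -0.267261

j₁+j₂−J=2  J+j₁−j₂=3  J−j₁+j₂=1  j₁+j₂+J+1=7
(j₁±m₁, j₂±m₂, J±M) = (2,3,2,1,2,2)
P² = 8/7
sum k=1..2:
  [1] −1/2 = -1/2
  [2] +1/4 = 1/4
S = -1/4
C² = P²·S² = 1/14 ; C = -0.267261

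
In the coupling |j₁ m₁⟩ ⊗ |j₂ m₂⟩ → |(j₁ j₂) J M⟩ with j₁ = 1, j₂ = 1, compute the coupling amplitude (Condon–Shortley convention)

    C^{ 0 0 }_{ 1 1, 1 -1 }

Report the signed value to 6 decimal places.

+√(1/3) = +0.577350

√[1·2!0!0!/3! · 2!0!0!2!0!0!] = √(4/3)
  +(−1)^0/∏(0,2,0,0,0,0)! = 1/2  (running 1/2)
⟨..|..⟩ = √(4/3)·(1/2) = +0.577350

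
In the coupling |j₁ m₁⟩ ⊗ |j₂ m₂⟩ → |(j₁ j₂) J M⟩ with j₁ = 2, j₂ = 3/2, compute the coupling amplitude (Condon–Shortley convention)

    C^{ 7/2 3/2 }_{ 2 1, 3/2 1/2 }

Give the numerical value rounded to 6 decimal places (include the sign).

triangle: 0!×4!×3!/8! = 144/40320
(j±m)!: 3!×1!×2!×1!×5!×2! = 2880
prefactor² = (2J+1)×Δ×N² = 576/7
  k=0: +1/(0!×0!×1!×2!×3!×1!) = 1/12
Σ = 1/12  ⇒  CG² = 576/7×1/12² = 4/7
CG = +√(4/7) = +0.755929

+0.755929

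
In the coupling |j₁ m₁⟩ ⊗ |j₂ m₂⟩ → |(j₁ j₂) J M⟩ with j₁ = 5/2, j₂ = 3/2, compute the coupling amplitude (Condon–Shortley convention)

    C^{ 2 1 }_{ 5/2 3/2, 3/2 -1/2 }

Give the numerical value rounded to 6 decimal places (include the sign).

+0.154303  (= +√(1/42))

√[5·2!3!1!/7! · 4!1!1!2!3!1!] = √(24/7)
  +(−1)^0/∏(0,2,1,1,2,0)! = 1/4  (running 1/4)
  +(−1)^1/∏(1,1,0,0,3,1)! = -1/6  (running 1/12)
⟨..|..⟩ = √(24/7)·(1/12) = +0.154303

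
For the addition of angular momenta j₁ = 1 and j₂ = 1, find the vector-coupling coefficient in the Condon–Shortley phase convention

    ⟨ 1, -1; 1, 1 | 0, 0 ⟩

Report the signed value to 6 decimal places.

√[1·2!0!0!/3! · 0!2!2!0!0!0!] = √(4/3)
  +(−1)^2/∏(2,0,0,0,0,0)! = 1/2  (running 1/2)
⟨..|..⟩ = √(4/3)·(1/2) = +0.577350

+√(1/3) ≈ +0.577350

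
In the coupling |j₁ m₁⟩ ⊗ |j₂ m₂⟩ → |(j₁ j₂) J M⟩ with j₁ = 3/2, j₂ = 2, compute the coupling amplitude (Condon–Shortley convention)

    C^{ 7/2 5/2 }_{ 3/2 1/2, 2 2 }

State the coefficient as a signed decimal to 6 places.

√[8·0!3!4!/8! · 2!1!4!0!6!1!] = √(6912/7)
  +(−1)^0/∏(0,0,1,4,2,0)! = 1/48  (running 1/48)
⟨..|..⟩ = √(6912/7)·(1/48) = +0.654654

+0.654654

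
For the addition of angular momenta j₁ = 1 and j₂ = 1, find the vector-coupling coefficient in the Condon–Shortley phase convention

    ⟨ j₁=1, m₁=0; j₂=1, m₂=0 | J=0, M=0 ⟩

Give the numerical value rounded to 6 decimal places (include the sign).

triangle: 2!·0!·0!/3! = 2/6
(j±m)!: 1!·1!·1!·1!·0!·0! = 1
prefactor² = (2J+1)·Δ·N² = 1/3
  k=1: −1/(1!·1!·0!·0!·0!·0!) = -1
Σ = -1  ⇒  CG² = 1/3·(-1)² = 1/3
CG = −√(1/3) = -0.577350

-0.577350  (= −√(1/3))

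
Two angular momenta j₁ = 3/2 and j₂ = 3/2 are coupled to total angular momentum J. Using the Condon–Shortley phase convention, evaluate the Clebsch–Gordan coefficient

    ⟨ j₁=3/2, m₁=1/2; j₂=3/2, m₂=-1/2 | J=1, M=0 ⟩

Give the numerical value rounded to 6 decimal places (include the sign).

√[3·2!1!1!/5! · 2!1!1!2!1!1!] = √(1/5)
  +(−1)^0/∏(0,2,1,1,0,0)! = 1/2  (running 1/2)
  +(−1)^1/∏(1,1,0,0,1,1)! = -1  (running -1/2)
⟨..|..⟩ = √(1/5)·(-1/2) = -0.223607

-0.223607  (= −√(1/20))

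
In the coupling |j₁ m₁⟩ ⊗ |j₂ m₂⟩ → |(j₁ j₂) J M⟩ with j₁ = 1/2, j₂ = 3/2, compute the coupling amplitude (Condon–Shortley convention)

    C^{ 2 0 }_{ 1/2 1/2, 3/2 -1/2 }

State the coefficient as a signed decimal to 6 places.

triangle: 0!×1!×3!/5! = 6/120
(j±m)!: 1!×0!×1!×2!×2!×2! = 8
prefactor² = (2J+1)×Δ×N² = 2
  k=0: +1/(0!×0!×0!×1!×1!×2!) = 1/2
Σ = 1/2  ⇒  CG² = 2×1/2² = 1/2
CG = +√(1/2) = +0.707107

+√(1/2) = +0.707107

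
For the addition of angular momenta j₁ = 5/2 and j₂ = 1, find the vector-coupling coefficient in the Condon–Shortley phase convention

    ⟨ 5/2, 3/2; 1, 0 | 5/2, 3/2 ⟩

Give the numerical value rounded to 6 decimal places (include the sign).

j₁+j₂−J=1  J+j₁−j₂=4  J−j₁+j₂=1  j₁+j₂+J+1=7
(j₁±m₁, j₂±m₂, J±M) = (4,1,1,1,4,1)
P² = 576/35
sum k=0..1:
  [0] +1/6 = 1/6
  [1] −1/24 = -1/24
S = 1/8
C² = P²·S² = 9/35 ; C = +0.507093

+0.507093  (= +√(9/35))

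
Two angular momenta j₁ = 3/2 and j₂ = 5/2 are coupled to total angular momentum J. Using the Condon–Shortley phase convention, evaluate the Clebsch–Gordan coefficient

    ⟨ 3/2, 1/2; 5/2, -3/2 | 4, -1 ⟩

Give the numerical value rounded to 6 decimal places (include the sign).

+√(15/56) = +0.517549

triangle: 0!·3!·5!/9! = 720/362880
(j±m)!: 2!·1!·1!·4!·3!·5! = 34560
prefactor² = (2J+1)·Δ·N² = 4320/7
  k=0: +1/(0!·0!·1!·1!·2!·4!) = 1/48
Σ = 1/48  ⇒  CG² = 4320/7·1/48² = 15/56
CG = +√(15/56) = +0.517549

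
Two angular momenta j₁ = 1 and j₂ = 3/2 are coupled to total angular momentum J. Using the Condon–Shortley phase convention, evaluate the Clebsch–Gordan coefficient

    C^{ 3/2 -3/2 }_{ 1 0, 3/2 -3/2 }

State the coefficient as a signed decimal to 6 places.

+0.774597

j₁+j₂−J=1  J+j₁−j₂=1  J−j₁+j₂=2  j₁+j₂+J+1=5
(j₁±m₁, j₂±m₂, J±M) = (1,1,0,3,0,3)
P² = 12/5
sum k=0..0:
  [0] +1/2 = 1/2
S = 1/2
C² = P²·S² = 3/5 ; C = +0.774597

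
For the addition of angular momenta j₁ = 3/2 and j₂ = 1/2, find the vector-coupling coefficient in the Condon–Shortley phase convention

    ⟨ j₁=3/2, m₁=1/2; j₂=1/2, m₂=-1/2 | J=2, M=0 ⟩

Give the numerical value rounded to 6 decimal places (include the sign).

+√(1/2) ≈ +0.707107

triangle: 0!*3!*1!/5! = 6/120
(j±m)!: 2!*1!*0!*1!*2!*2! = 8
prefactor² = (2J+1)*Δ*N² = 2
  k=0: +1/(0!*0!*1!*0!*2!*1!) = 1/2
Σ = 1/2  ⇒  CG² = 2*1/2² = 1/2
CG = +√(1/2) = +0.707107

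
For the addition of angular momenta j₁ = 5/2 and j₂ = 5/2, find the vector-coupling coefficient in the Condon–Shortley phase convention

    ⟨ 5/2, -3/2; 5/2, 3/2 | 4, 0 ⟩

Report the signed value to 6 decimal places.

-0.566947  (= −√(9/28))

j₁+j₂−J=1  J+j₁−j₂=4  J−j₁+j₂=4  j₁+j₂+J+1=10
(j₁±m₁, j₂±m₂, J±M) = (1,4,4,1,4,4)
P² = 82944/175
sum k=0..1:
  [0] +1/576 = 1/576
  [1] −1/36 = -1/36
S = -5/192
C² = P²·S² = 9/28 ; C = -0.566947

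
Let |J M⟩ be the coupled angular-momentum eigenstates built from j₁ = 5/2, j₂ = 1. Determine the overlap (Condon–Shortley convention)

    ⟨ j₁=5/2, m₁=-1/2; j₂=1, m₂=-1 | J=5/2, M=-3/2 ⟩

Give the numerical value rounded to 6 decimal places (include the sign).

+0.676123  (= +√(16/35))

j₁+j₂−J=1  J+j₁−j₂=4  J−j₁+j₂=1  j₁+j₂+J+1=7
(j₁±m₁, j₂±m₂, J±M) = (2,3,0,2,1,4)
P² = 576/35
sum k=0..0:
  [0] +1/6 = 1/6
S = 1/6
C² = P²·S² = 16/35 ; C = +0.676123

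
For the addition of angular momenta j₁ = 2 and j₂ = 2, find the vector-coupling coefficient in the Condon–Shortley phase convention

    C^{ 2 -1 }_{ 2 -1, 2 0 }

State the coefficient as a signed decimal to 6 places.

√[5·2!2!2!/7! · 1!3!2!2!1!3!] = √(8/7)
  +(−1)^1/∏(1,1,2,1,0,1)! = -1/2  (running -1/2)
  +(−1)^2/∏(2,0,1,0,1,2)! = 1/4  (running -1/4)
⟨..|..⟩ = √(8/7)·(-1/4) = -0.267261

−√(1/14) = -0.267261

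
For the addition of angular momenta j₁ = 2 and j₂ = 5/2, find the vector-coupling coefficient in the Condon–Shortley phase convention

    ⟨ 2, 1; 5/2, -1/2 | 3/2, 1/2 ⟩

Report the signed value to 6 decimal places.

−√(5/21) = -0.487950

j₁+j₂−J=3  J+j₁−j₂=1  J−j₁+j₂=2  j₁+j₂+J+1=7
(j₁±m₁, j₂±m₂, J±M) = (3,1,2,3,2,1)
P² = 48/35
sum k=0..1:
  [0] +1/12 = 1/12
  [1] −1/2 = -1/2
S = -5/12
C² = P²·S² = 5/21 ; C = -0.487950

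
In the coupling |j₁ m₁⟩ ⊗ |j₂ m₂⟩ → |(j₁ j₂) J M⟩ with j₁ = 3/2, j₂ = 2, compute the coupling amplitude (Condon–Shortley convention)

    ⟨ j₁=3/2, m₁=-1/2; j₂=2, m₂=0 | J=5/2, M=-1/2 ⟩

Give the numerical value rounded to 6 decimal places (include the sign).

−√(3/35) = -0.292770

j₁+j₂−J=1  J+j₁−j₂=2  J−j₁+j₂=3  j₁+j₂+J+1=7
(j₁±m₁, j₂±m₂, J±M) = (1,2,2,2,2,3)
P² = 48/35
sum k=0..1:
  [0] +1/4 = 1/4
  [1] −1/2 = -1/2
S = -1/4
C² = P²·S² = 3/35 ; C = -0.292770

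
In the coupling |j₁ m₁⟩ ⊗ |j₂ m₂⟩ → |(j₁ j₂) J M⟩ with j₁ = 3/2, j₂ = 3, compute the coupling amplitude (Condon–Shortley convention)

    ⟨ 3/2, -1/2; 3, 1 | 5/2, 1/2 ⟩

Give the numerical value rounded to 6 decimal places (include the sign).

triangle: 2!×1!×4!/8! = 48/40320
(j±m)!: 1!×2!×4!×2!×3!×2! = 1152
prefactor² = (2J+1)×Δ×N² = 288/35
  k=1: −1/(1!×1!×1!×3!×0!×1!) = -1/6
  k=2: +1/(2!×0!×0!×2!×1!×2!) = 1/8
Σ = -1/24  ⇒  CG² = 288/35×(-1/24)² = 1/70
CG = −√(1/70) = -0.119523

-0.119523  (= −√(1/70))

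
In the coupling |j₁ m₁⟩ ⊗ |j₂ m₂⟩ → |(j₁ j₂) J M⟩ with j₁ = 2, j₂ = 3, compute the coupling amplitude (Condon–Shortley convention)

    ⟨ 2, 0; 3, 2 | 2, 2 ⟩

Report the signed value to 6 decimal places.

√[5·3!1!3!/8! · 2!2!5!1!4!0!] = √(360/7)
  +(−1)^2/∏(2,1,0,3,1,0)! = 1/12  (running 1/12)
⟨..|..⟩ = √(360/7)·(1/12) = +0.597614

+√(5/14) = +0.597614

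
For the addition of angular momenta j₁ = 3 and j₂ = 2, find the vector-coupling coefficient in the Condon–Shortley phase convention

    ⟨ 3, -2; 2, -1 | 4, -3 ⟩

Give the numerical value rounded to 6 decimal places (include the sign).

√[9·1!5!3!/10! · 1!5!1!3!1!7!] = √(6480)
  +(−1)^0/∏(0,1,5,1,0,2)! = 1/240  (running 1/240)
  +(−1)^1/∏(1,0,4,0,1,3)! = -1/144  (running -1/360)
⟨..|..⟩ = √(6480)·(-1/360) = -0.223607

−√(1/20) ≈ -0.223607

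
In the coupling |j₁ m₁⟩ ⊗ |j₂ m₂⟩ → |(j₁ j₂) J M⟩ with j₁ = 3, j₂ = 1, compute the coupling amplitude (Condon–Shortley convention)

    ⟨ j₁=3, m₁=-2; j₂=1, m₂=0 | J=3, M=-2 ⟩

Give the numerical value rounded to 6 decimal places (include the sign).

√[7·1!5!1!/8! · 1!5!1!1!1!5!] = √(300)
  +(−1)^0/∏(0,1,5,1,0,0)! = 1/120  (running 1/120)
  +(−1)^1/∏(1,0,4,0,1,1)! = -1/24  (running -1/30)
⟨..|..⟩ = √(300)·(-1/30) = -0.577350

-0.577350  (= −√(1/3))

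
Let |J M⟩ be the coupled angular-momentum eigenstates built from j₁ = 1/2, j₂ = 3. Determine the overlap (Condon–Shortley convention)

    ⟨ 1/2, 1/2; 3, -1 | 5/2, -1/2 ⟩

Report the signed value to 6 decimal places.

+√(4/7) = +0.755929

triangle: 1!·0!·5!/7! = 120/5040
(j±m)!: 1!·0!·2!·4!·2!·3! = 576
prefactor² = (2J+1)·Δ·N² = 576/7
  k=0: +1/(0!·1!·0!·2!·0!·3!) = 1/12
Σ = 1/12  ⇒  CG² = 576/7·1/12² = 4/7
CG = +√(4/7) = +0.755929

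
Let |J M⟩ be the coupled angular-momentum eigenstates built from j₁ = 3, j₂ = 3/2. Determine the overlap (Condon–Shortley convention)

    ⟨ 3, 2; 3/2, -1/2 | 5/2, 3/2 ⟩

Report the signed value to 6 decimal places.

+0.267261  (= +√(1/14))

triangle: 2!×4!×1!/8! = 48/40320
(j±m)!: 5!×1!×1!×2!×4!×1! = 5760
prefactor² = (2J+1)×Δ×N² = 288/7
  k=0: +1/(0!×2!×1!×1!×3!×0!) = 1/12
  k=1: −1/(1!×1!×0!×0!×4!×1!) = -1/24
Σ = 1/24  ⇒  CG² = 288/7×1/24² = 1/14
CG = +√(1/14) = +0.267261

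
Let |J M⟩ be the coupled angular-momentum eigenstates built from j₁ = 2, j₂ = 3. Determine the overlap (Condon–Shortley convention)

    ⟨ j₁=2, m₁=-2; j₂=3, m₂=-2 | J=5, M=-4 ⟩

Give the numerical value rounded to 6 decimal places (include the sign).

√[11·0!4!6!/11! · 0!4!1!5!1!9!] = √(4976640)
  +(−1)^0/∏(0,0,4,1,0,5)! = 1/2880  (running 1/2880)
⟨..|..⟩ = √(4976640)·(1/2880) = +0.774597

+√(3/5) ≈ +0.774597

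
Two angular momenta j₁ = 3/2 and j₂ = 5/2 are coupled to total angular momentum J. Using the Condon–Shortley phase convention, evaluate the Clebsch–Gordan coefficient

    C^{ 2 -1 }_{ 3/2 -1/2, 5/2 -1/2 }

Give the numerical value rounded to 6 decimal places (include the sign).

√[5·2!1!3!/7! · 1!2!2!3!1!3!] = √(12/7)
  +(−1)^1/∏(1,1,1,1,0,2)! = -1/2  (running -1/2)
  +(−1)^2/∏(2,0,0,0,1,3)! = 1/12  (running -5/12)
⟨..|..⟩ = √(12/7)·(-5/12) = -0.545545

−√(25/84) ≈ -0.545545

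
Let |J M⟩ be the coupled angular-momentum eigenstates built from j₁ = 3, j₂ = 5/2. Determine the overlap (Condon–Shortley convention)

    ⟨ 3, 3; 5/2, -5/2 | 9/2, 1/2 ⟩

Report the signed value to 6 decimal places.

√[10·1!5!4!/11! · 6!0!0!5!5!4!] = √(13824000/77)
  +(−1)^0/∏(0,1,0,0,5,4)! = 1/2880  (running 1/2880)
⟨..|..⟩ = √(13824000/77)·(1/2880) = +0.147122

+0.147122  (= +√(5/231))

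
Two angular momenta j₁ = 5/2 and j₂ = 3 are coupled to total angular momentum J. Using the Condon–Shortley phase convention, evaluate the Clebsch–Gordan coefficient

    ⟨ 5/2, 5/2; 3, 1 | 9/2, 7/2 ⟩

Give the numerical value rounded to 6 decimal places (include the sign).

j₁+j₂−J=1  J+j₁−j₂=4  J−j₁+j₂=5  j₁+j₂+J+1=11
(j₁±m₁, j₂±m₂, J±M) = (5,0,4,2,8,1)
P² = 1843200/11
sum k=0..0:
  [0] +1/576 = 1/576
S = 1/576
C² = P²·S² = 50/99 ; C = +0.710669

+√(50/99) = +0.710669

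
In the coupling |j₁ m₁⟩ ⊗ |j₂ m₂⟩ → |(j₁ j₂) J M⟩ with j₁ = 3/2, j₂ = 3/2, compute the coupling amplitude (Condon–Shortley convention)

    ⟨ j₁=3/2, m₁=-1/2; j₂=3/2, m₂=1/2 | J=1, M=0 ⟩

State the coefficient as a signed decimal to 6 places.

j₁+j₂−J=2  J+j₁−j₂=1  J−j₁+j₂=1  j₁+j₂+J+1=5
(j₁±m₁, j₂±m₂, J±M) = (1,2,2,1,1,1)
P² = 1/5
sum k=1..2:
  [1] −1/1 = -1
  [2] +1/2 = 1/2
S = -1/2
C² = P²·S² = 1/20 ; C = -0.223607

−√(1/20) = -0.223607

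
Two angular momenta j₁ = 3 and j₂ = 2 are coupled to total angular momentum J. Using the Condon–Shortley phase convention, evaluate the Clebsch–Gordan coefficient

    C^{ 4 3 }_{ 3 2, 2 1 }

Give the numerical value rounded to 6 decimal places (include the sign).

√[9·1!5!3!/10! · 5!1!3!1!7!1!] = √(6480)
  +(−1)^0/∏(0,1,1,3,4,0)! = 1/144  (running 1/144)
  +(−1)^1/∏(1,0,0,2,5,1)! = -1/240  (running 1/360)
⟨..|..⟩ = √(6480)·(1/360) = +0.223607

+√(1/20) = +0.223607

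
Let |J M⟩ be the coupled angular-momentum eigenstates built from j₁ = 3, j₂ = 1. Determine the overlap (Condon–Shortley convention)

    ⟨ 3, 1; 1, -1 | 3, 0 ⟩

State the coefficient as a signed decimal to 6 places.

+√(1/2) = +0.707107

triangle: 1!·5!·1!/8! = 120/40320
(j±m)!: 4!·2!·0!·2!·3!·3! = 3456
prefactor² = (2J+1)·Δ·N² = 72
  k=0: +1/(0!·1!·2!·0!·3!·1!) = 1/12
Σ = 1/12  ⇒  CG² = 72·1/12² = 1/2
CG = +√(1/2) = +0.707107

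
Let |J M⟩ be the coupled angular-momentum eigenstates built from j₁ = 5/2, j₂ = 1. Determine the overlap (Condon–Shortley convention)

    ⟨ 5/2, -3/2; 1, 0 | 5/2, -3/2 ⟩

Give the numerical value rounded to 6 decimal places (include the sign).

triangle: 1!×4!×1!/7! = 24/5040
(j±m)!: 1!×4!×1!×1!×1!×4! = 576
prefactor² = (2J+1)×Δ×N² = 576/35
  k=0: +1/(0!×1!×4!×1!×0!×0!) = 1/24
  k=1: −1/(1!×0!×3!×0!×1!×1!) = -1/6
Σ = -1/8  ⇒  CG² = 576/35×(-1/8)² = 9/35
CG = −√(9/35) = -0.507093

-0.507093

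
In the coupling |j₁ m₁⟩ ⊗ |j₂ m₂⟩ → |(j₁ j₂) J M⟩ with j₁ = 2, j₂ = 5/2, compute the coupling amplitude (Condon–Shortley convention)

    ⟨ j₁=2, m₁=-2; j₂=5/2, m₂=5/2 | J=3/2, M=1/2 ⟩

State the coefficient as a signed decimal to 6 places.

-0.617213

j₁+j₂−J=3  J+j₁−j₂=1  J−j₁+j₂=2  j₁+j₂+J+1=7
(j₁±m₁, j₂±m₂, J±M) = (0,4,5,0,2,1)
P² = 384/7
sum k=3..3:
  [3] −1/12 = -1/12
S = -1/12
C² = P²·S² = 8/21 ; C = -0.617213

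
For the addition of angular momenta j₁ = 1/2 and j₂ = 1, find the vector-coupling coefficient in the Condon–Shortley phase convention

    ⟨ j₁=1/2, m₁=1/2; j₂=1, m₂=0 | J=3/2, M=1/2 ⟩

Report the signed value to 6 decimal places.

+√(2/3) = +0.816497

√[4·0!1!2!/4! · 1!0!1!1!2!1!] = √(2/3)
  +(−1)^0/∏(0,0,0,1,1,1)! = 1  (running 1)
⟨..|..⟩ = √(2/3)·(1) = +0.816497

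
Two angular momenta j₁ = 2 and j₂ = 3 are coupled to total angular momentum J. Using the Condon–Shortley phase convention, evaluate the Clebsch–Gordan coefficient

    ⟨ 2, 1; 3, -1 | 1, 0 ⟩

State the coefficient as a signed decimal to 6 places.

triangle: 4!·0!·2!/7! = 48/5040
(j±m)!: 3!·1!·2!·4!·1!·1! = 288
prefactor² = (2J+1)·Δ·N² = 288/35
  k=1: −1/(1!·3!·0!·1!·0!·1!) = -1/6
Σ = -1/6  ⇒  CG² = 288/35·(-1/6)² = 8/35
CG = −√(8/35) = -0.478091

−√(8/35) = -0.478091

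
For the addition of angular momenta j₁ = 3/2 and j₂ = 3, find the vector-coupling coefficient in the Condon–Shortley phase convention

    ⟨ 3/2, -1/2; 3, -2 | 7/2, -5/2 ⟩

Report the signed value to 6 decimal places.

triangle: 1!*2!*5!/9! = 240/362880
(j±m)!: 1!*2!*1!*5!*1!*6! = 172800
prefactor² = (2J+1)*Δ*N² = 6400/7
  k=0: +1/(0!*1!*2!*1!*0!*4!) = 1/48
  k=1: −1/(1!*0!*1!*0!*1!*5!) = -1/120
Σ = 1/80  ⇒  CG² = 6400/7*1/80² = 1/7
CG = +√(1/7) = +0.377964

+0.377964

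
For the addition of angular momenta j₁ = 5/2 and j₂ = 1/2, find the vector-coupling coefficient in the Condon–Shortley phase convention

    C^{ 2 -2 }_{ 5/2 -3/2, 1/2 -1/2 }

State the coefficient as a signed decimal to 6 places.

+√(1/6) = +0.408248

j₁+j₂−J=1  J+j₁−j₂=4  J−j₁+j₂=0  j₁+j₂+J+1=6
(j₁±m₁, j₂±m₂, J±M) = (1,4,0,1,0,4)
P² = 96
sum k=0..0:
  [0] +1/24 = 1/24
S = 1/24
C² = P²·S² = 1/6 ; C = +0.408248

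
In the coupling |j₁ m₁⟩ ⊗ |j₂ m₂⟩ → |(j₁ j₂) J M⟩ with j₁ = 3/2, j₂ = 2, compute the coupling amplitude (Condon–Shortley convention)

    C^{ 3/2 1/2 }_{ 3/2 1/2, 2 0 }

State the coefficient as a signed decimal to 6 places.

-0.447214  (= −√(1/5))

triangle: 2!*1!*2!/6! = 4/720
(j±m)!: 2!*1!*2!*2!*2!*1! = 16
prefactor² = (2J+1)*Δ*N² = 16/45
  k=0: +1/(0!*2!*1!*2!*0!*0!) = 1/4
  k=1: −1/(1!*1!*0!*1!*1!*1!) = -1
Σ = -3/4  ⇒  CG² = 16/45*(-3/4)² = 1/5
CG = −√(1/5) = -0.447214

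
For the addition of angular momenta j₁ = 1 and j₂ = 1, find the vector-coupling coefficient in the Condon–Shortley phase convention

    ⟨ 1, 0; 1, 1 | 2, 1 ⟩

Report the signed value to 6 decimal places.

j₁+j₂−J=0  J+j₁−j₂=2  J−j₁+j₂=2  j₁+j₂+J+1=5
(j₁±m₁, j₂±m₂, J±M) = (1,1,2,0,3,1)
P² = 2
sum k=0..0:
  [0] +1/2 = 1/2
S = 1/2
C² = P²·S² = 1/2 ; C = +0.707107

+0.707107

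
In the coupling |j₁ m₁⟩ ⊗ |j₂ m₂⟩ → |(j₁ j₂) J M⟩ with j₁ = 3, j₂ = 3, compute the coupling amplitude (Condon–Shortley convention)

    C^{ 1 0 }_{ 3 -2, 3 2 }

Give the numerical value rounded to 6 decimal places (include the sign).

+0.377964

√[3·5!1!1!/8! · 1!5!5!1!1!1!] = √(900/7)
  +(−1)^4/∏(4,1,1,1,0,0)! = 1/24  (running 1/24)
  +(−1)^5/∏(5,0,0,0,1,1)! = -1/120  (running 1/30)
⟨..|..⟩ = √(900/7)·(1/30) = +0.377964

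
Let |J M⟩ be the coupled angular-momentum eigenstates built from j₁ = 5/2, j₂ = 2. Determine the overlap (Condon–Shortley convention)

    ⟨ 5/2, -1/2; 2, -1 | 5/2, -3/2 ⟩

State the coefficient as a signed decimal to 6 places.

-0.414039  (= −√(6/35))

triangle: 2!·3!·2!/8! = 24/40320
(j±m)!: 2!·3!·1!·3!·1!·4! = 1728
prefactor² = (2J+1)·Δ·N² = 216/35
  k=0: +1/(0!·2!·3!·1!·0!·1!) = 1/12
  k=1: −1/(1!·1!·2!·0!·1!·2!) = -1/4
Σ = -1/6  ⇒  CG² = 216/35·(-1/6)² = 6/35
CG = −√(6/35) = -0.414039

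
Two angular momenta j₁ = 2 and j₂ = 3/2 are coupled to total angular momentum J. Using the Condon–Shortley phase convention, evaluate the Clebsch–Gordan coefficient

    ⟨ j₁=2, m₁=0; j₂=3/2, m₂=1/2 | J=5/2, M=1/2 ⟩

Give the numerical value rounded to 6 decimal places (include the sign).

j₁+j₂−J=1  J+j₁−j₂=3  J−j₁+j₂=2  j₁+j₂+J+1=7
(j₁±m₁, j₂±m₂, J±M) = (2,2,2,1,3,2)
P² = 48/35
sum k=0..1:
  [0] +1/4 = 1/4
  [1] −1/2 = -1/2
S = -1/4
C² = P²·S² = 3/35 ; C = -0.292770

-0.292770  (= −√(3/35))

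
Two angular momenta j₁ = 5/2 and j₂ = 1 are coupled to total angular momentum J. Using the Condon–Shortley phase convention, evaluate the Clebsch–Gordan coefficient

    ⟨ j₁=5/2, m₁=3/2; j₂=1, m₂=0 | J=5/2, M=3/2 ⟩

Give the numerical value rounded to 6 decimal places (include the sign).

+0.507093

√[6·1!4!1!/7! · 4!1!1!1!4!1!] = √(576/35)
  +(−1)^0/∏(0,1,1,1,3,0)! = 1/6  (running 1/6)
  +(−1)^1/∏(1,0,0,0,4,1)! = -1/24  (running 1/8)
⟨..|..⟩ = √(576/35)·(1/8) = +0.507093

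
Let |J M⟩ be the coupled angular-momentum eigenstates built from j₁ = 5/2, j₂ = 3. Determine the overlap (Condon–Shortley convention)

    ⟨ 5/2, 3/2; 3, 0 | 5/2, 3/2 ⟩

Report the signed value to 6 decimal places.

j₁+j₂−J=3  J+j₁−j₂=2  J−j₁+j₂=3  j₁+j₂+J+1=9
(j₁±m₁, j₂±m₂, J±M) = (4,1,3,3,4,1)
P² = 864/35
sum k=0..1:
  [0] +1/36 = 1/36
  [1] −1/8 = -1/8
S = -7/72
C² = P²·S² = 7/30 ; C = -0.483046

-0.483046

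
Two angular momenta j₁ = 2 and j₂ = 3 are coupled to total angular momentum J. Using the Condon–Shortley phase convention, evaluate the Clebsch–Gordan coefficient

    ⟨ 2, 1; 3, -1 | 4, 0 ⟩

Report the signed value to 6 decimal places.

√[9·1!3!5!/10! · 3!1!2!4!4!4!] = √(10368/35)
  +(−1)^0/∏(0,1,1,2,2,3)! = 1/24  (running 1/24)
  +(−1)^1/∏(1,0,0,1,3,4)! = -1/144  (running 5/144)
⟨..|..⟩ = √(10368/35)·(5/144) = +0.597614

+0.597614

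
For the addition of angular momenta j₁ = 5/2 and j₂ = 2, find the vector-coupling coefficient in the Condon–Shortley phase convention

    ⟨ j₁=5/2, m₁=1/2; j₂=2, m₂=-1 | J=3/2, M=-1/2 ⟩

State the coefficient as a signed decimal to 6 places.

−√(5/21) = -0.487950

triangle: 3!·2!·1!/7! = 12/5040
(j±m)!: 3!·2!·1!·3!·1!·2! = 144
prefactor² = (2J+1)·Δ·N² = 48/35
  k=0: +1/(0!·3!·2!·1!·0!·0!) = 1/12
  k=1: −1/(1!·2!·1!·0!·1!·1!) = -1/2
Σ = -5/12  ⇒  CG² = 48/35·(-5/12)² = 5/21
CG = −√(5/21) = -0.487950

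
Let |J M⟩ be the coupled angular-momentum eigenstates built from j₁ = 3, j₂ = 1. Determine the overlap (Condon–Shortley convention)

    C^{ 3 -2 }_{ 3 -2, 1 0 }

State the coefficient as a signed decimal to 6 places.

√[7·1!5!1!/8! · 1!5!1!1!1!5!] = √(300)
  +(−1)^0/∏(0,1,5,1,0,0)! = 1/120  (running 1/120)
  +(−1)^1/∏(1,0,4,0,1,1)! = -1/24  (running -1/30)
⟨..|..⟩ = √(300)·(-1/30) = -0.577350

−√(1/3) ≈ -0.577350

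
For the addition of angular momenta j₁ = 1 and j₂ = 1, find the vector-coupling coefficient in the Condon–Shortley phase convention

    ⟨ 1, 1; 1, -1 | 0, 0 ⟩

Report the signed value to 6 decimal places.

triangle: 2!*0!*0!/3! = 2/6
(j±m)!: 2!*0!*0!*2!*0!*0! = 4
prefactor² = (2J+1)*Δ*N² = 4/3
  k=0: +1/(0!*2!*0!*0!*0!*0!) = 1/2
Σ = 1/2  ⇒  CG² = 4/3*1/2² = 1/3
CG = +√(1/3) = +0.577350

+0.577350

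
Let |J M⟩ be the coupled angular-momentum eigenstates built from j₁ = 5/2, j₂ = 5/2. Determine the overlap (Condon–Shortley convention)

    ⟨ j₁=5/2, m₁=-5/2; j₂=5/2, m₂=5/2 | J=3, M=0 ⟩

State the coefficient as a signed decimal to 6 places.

+√(5/36) ≈ +0.372678

√[7·2!3!3!/9! · 0!5!5!0!3!3!] = √(720)
  +(−1)^2/∏(2,0,3,3,0,0)! = 1/72  (running 1/72)
⟨..|..⟩ = √(720)·(1/72) = +0.372678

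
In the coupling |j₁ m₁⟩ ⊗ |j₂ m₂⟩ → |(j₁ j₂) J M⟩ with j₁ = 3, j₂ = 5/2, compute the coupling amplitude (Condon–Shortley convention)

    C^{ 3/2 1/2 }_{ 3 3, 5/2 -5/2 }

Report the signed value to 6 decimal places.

triangle: 4!·2!·1!/8! = 48/40320
(j±m)!: 6!·0!·0!·5!·2!·1! = 172800
prefactor² = (2J+1)·Δ·N² = 5760/7
  k=0: +1/(0!·4!·0!·0!·2!·1!) = 1/48
Σ = 1/48  ⇒  CG² = 5760/7·1/48² = 5/14
CG = +√(5/14) = +0.597614

+0.597614  (= +√(5/14))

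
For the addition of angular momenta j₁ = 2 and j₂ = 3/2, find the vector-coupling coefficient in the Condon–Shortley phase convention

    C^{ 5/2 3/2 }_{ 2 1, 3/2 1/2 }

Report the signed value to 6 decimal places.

+√(1/35) = +0.169031

triangle: 1!·3!·2!/7! = 12/5040
(j±m)!: 3!·1!·2!·1!·4!·1! = 288
prefactor² = (2J+1)·Δ·N² = 144/35
  k=0: +1/(0!·1!·1!·2!·2!·0!) = 1/4
  k=1: −1/(1!·0!·0!·1!·3!·1!) = -1/6
Σ = 1/12  ⇒  CG² = 144/35·1/12² = 1/35
CG = +√(1/35) = +0.169031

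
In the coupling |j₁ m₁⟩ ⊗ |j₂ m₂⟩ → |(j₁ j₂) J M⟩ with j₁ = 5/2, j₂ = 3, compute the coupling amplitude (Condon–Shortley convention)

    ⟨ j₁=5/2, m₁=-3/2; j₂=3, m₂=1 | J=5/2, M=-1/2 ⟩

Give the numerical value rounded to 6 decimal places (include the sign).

+√(1/35) ≈ +0.169031

j₁+j₂−J=3  J+j₁−j₂=2  J−j₁+j₂=3  j₁+j₂+J+1=9
(j₁±m₁, j₂±m₂, J±M) = (1,4,4,2,2,3)
P² = 576/35
sum k=2..3:
  [2] +1/8 = 1/8
  [3] −1/12 = -1/12
S = 1/24
C² = P²·S² = 1/35 ; C = +0.169031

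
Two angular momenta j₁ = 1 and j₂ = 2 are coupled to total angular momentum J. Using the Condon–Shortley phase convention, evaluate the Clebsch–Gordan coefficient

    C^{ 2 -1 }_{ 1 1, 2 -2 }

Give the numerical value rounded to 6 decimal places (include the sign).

triangle: 1!×1!×3!/6! = 6/720
(j±m)!: 2!×0!×0!×4!×1!×3! = 288
prefactor² = (2J+1)×Δ×N² = 12
  k=0: +1/(0!×1!×0!×0!×1!×3!) = 1/6
Σ = 1/6  ⇒  CG² = 12×1/6² = 1/3
CG = +√(1/3) = +0.577350

+√(1/3) = +0.577350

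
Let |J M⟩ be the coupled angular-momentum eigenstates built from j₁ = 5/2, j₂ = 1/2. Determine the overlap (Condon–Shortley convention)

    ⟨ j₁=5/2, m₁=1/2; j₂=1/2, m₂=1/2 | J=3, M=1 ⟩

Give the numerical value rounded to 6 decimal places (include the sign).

j₁+j₂−J=0  J+j₁−j₂=5  J−j₁+j₂=1  j₁+j₂+J+1=7
(j₁±m₁, j₂±m₂, J±M) = (3,2,1,0,4,2)
P² = 96
sum k=0..0:
  [0] +1/12 = 1/12
S = 1/12
C² = P²·S² = 2/3 ; C = +0.816497

+√(2/3) ≈ +0.816497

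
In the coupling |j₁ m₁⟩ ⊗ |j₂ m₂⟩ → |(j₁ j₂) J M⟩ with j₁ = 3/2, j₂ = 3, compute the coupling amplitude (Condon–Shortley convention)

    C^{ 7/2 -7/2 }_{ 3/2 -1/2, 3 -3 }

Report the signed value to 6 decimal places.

+0.816497  (= +√(2/3))

√[8·1!2!5!/9! · 1!2!0!6!0!7!] = √(38400)
  +(−1)^0/∏(0,1,2,0,0,5)! = 1/240  (running 1/240)
⟨..|..⟩ = √(38400)·(1/240) = +0.816497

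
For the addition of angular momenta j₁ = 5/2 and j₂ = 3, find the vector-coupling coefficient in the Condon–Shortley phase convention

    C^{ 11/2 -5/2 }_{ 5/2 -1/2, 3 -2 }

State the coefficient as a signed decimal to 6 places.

+√(4/11) = +0.603023

triangle: 0!×5!×6!/12! = 86400/479001600
(j±m)!: 2!×3!×1!×5!×3!×8! = 348364800
prefactor² = (2J+1)×Δ×N² = 8294400/11
  k=0: +1/(0!×0!×3!×1!×2!×5!) = 1/1440
Σ = 1/1440  ⇒  CG² = 8294400/11×1/1440² = 4/11
CG = +√(4/11) = +0.603023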